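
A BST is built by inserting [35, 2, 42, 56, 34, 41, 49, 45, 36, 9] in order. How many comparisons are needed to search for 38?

Search path for 38: 35 -> 42 -> 41 -> 36
Found: False
Comparisons: 4


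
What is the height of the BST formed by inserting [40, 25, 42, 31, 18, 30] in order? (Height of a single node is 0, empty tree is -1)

Insertion order: [40, 25, 42, 31, 18, 30]
Tree (level-order array): [40, 25, 42, 18, 31, None, None, None, None, 30]
Compute height bottom-up (empty subtree = -1):
  height(18) = 1 + max(-1, -1) = 0
  height(30) = 1 + max(-1, -1) = 0
  height(31) = 1 + max(0, -1) = 1
  height(25) = 1 + max(0, 1) = 2
  height(42) = 1 + max(-1, -1) = 0
  height(40) = 1 + max(2, 0) = 3
Height = 3


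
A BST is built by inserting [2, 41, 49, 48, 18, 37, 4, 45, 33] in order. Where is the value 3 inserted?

Starting tree (level order): [2, None, 41, 18, 49, 4, 37, 48, None, None, None, 33, None, 45]
Insertion path: 2 -> 41 -> 18 -> 4
Result: insert 3 as left child of 4
Final tree (level order): [2, None, 41, 18, 49, 4, 37, 48, None, 3, None, 33, None, 45]


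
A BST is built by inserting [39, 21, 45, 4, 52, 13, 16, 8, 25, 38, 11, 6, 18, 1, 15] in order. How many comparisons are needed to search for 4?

Search path for 4: 39 -> 21 -> 4
Found: True
Comparisons: 3


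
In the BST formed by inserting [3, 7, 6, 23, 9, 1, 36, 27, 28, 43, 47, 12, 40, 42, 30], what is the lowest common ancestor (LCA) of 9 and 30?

Tree insertion order: [3, 7, 6, 23, 9, 1, 36, 27, 28, 43, 47, 12, 40, 42, 30]
Tree (level-order array): [3, 1, 7, None, None, 6, 23, None, None, 9, 36, None, 12, 27, 43, None, None, None, 28, 40, 47, None, 30, None, 42]
In a BST, the LCA of p=9, q=30 is the first node v on the
root-to-leaf path with p <= v <= q (go left if both < v, right if both > v).
Walk from root:
  at 3: both 9 and 30 > 3, go right
  at 7: both 9 and 30 > 7, go right
  at 23: 9 <= 23 <= 30, this is the LCA
LCA = 23


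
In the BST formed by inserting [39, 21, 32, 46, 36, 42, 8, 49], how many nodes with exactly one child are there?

Tree built from: [39, 21, 32, 46, 36, 42, 8, 49]
Tree (level-order array): [39, 21, 46, 8, 32, 42, 49, None, None, None, 36]
Rule: These are nodes with exactly 1 non-null child.
Per-node child counts:
  node 39: 2 child(ren)
  node 21: 2 child(ren)
  node 8: 0 child(ren)
  node 32: 1 child(ren)
  node 36: 0 child(ren)
  node 46: 2 child(ren)
  node 42: 0 child(ren)
  node 49: 0 child(ren)
Matching nodes: [32]
Count of nodes with exactly one child: 1


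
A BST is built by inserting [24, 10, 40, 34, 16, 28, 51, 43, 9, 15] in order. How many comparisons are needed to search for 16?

Search path for 16: 24 -> 10 -> 16
Found: True
Comparisons: 3


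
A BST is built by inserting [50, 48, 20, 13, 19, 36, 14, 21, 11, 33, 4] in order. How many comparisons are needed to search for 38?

Search path for 38: 50 -> 48 -> 20 -> 36
Found: False
Comparisons: 4


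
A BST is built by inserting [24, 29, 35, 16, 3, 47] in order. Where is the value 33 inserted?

Starting tree (level order): [24, 16, 29, 3, None, None, 35, None, None, None, 47]
Insertion path: 24 -> 29 -> 35
Result: insert 33 as left child of 35
Final tree (level order): [24, 16, 29, 3, None, None, 35, None, None, 33, 47]


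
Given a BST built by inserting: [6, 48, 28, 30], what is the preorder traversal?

Tree insertion order: [6, 48, 28, 30]
Tree (level-order array): [6, None, 48, 28, None, None, 30]
Preorder traversal: [6, 48, 28, 30]


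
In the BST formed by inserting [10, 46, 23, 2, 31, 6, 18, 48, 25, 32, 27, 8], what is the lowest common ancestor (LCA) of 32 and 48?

Tree insertion order: [10, 46, 23, 2, 31, 6, 18, 48, 25, 32, 27, 8]
Tree (level-order array): [10, 2, 46, None, 6, 23, 48, None, 8, 18, 31, None, None, None, None, None, None, 25, 32, None, 27]
In a BST, the LCA of p=32, q=48 is the first node v on the
root-to-leaf path with p <= v <= q (go left if both < v, right if both > v).
Walk from root:
  at 10: both 32 and 48 > 10, go right
  at 46: 32 <= 46 <= 48, this is the LCA
LCA = 46


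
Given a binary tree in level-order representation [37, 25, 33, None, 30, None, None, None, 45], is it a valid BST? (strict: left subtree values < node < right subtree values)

Level-order array: [37, 25, 33, None, 30, None, None, None, 45]
Validate using subtree bounds (lo, hi): at each node, require lo < value < hi,
then recurse left with hi=value and right with lo=value.
Preorder trace (stopping at first violation):
  at node 37 with bounds (-inf, +inf): OK
  at node 25 with bounds (-inf, 37): OK
  at node 30 with bounds (25, 37): OK
  at node 45 with bounds (30, 37): VIOLATION
Node 45 violates its bound: not (30 < 45 < 37).
Result: Not a valid BST


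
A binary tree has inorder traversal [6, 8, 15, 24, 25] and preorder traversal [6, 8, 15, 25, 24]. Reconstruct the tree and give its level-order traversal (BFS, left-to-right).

Inorder:  [6, 8, 15, 24, 25]
Preorder: [6, 8, 15, 25, 24]
Algorithm: preorder visits root first, so consume preorder in order;
for each root, split the current inorder slice at that value into
left-subtree inorder and right-subtree inorder, then recurse.
Recursive splits:
  root=6; inorder splits into left=[], right=[8, 15, 24, 25]
  root=8; inorder splits into left=[], right=[15, 24, 25]
  root=15; inorder splits into left=[], right=[24, 25]
  root=25; inorder splits into left=[24], right=[]
  root=24; inorder splits into left=[], right=[]
Reconstructed level-order: [6, 8, 15, 25, 24]


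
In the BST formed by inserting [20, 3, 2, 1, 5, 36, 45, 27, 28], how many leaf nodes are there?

Tree built from: [20, 3, 2, 1, 5, 36, 45, 27, 28]
Tree (level-order array): [20, 3, 36, 2, 5, 27, 45, 1, None, None, None, None, 28]
Rule: A leaf has 0 children.
Per-node child counts:
  node 20: 2 child(ren)
  node 3: 2 child(ren)
  node 2: 1 child(ren)
  node 1: 0 child(ren)
  node 5: 0 child(ren)
  node 36: 2 child(ren)
  node 27: 1 child(ren)
  node 28: 0 child(ren)
  node 45: 0 child(ren)
Matching nodes: [1, 5, 28, 45]
Count of leaf nodes: 4


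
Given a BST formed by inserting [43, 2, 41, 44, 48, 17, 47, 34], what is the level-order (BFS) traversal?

Tree insertion order: [43, 2, 41, 44, 48, 17, 47, 34]
Tree (level-order array): [43, 2, 44, None, 41, None, 48, 17, None, 47, None, None, 34]
BFS from the root, enqueuing left then right child of each popped node:
  queue [43] -> pop 43, enqueue [2, 44], visited so far: [43]
  queue [2, 44] -> pop 2, enqueue [41], visited so far: [43, 2]
  queue [44, 41] -> pop 44, enqueue [48], visited so far: [43, 2, 44]
  queue [41, 48] -> pop 41, enqueue [17], visited so far: [43, 2, 44, 41]
  queue [48, 17] -> pop 48, enqueue [47], visited so far: [43, 2, 44, 41, 48]
  queue [17, 47] -> pop 17, enqueue [34], visited so far: [43, 2, 44, 41, 48, 17]
  queue [47, 34] -> pop 47, enqueue [none], visited so far: [43, 2, 44, 41, 48, 17, 47]
  queue [34] -> pop 34, enqueue [none], visited so far: [43, 2, 44, 41, 48, 17, 47, 34]
Result: [43, 2, 44, 41, 48, 17, 47, 34]


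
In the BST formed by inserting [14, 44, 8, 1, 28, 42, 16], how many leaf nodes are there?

Tree built from: [14, 44, 8, 1, 28, 42, 16]
Tree (level-order array): [14, 8, 44, 1, None, 28, None, None, None, 16, 42]
Rule: A leaf has 0 children.
Per-node child counts:
  node 14: 2 child(ren)
  node 8: 1 child(ren)
  node 1: 0 child(ren)
  node 44: 1 child(ren)
  node 28: 2 child(ren)
  node 16: 0 child(ren)
  node 42: 0 child(ren)
Matching nodes: [1, 16, 42]
Count of leaf nodes: 3


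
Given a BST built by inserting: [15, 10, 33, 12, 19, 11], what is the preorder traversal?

Tree insertion order: [15, 10, 33, 12, 19, 11]
Tree (level-order array): [15, 10, 33, None, 12, 19, None, 11]
Preorder traversal: [15, 10, 12, 11, 33, 19]


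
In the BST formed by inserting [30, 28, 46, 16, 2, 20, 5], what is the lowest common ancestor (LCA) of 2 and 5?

Tree insertion order: [30, 28, 46, 16, 2, 20, 5]
Tree (level-order array): [30, 28, 46, 16, None, None, None, 2, 20, None, 5]
In a BST, the LCA of p=2, q=5 is the first node v on the
root-to-leaf path with p <= v <= q (go left if both < v, right if both > v).
Walk from root:
  at 30: both 2 and 5 < 30, go left
  at 28: both 2 and 5 < 28, go left
  at 16: both 2 and 5 < 16, go left
  at 2: 2 <= 2 <= 5, this is the LCA
LCA = 2


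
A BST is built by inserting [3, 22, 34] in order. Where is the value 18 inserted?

Starting tree (level order): [3, None, 22, None, 34]
Insertion path: 3 -> 22
Result: insert 18 as left child of 22
Final tree (level order): [3, None, 22, 18, 34]


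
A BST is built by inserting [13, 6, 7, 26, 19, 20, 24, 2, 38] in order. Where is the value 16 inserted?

Starting tree (level order): [13, 6, 26, 2, 7, 19, 38, None, None, None, None, None, 20, None, None, None, 24]
Insertion path: 13 -> 26 -> 19
Result: insert 16 as left child of 19
Final tree (level order): [13, 6, 26, 2, 7, 19, 38, None, None, None, None, 16, 20, None, None, None, None, None, 24]


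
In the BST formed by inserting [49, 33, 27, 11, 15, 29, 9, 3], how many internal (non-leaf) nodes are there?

Tree built from: [49, 33, 27, 11, 15, 29, 9, 3]
Tree (level-order array): [49, 33, None, 27, None, 11, 29, 9, 15, None, None, 3]
Rule: An internal node has at least one child.
Per-node child counts:
  node 49: 1 child(ren)
  node 33: 1 child(ren)
  node 27: 2 child(ren)
  node 11: 2 child(ren)
  node 9: 1 child(ren)
  node 3: 0 child(ren)
  node 15: 0 child(ren)
  node 29: 0 child(ren)
Matching nodes: [49, 33, 27, 11, 9]
Count of internal (non-leaf) nodes: 5


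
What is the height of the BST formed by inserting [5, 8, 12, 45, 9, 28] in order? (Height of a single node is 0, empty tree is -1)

Insertion order: [5, 8, 12, 45, 9, 28]
Tree (level-order array): [5, None, 8, None, 12, 9, 45, None, None, 28]
Compute height bottom-up (empty subtree = -1):
  height(9) = 1 + max(-1, -1) = 0
  height(28) = 1 + max(-1, -1) = 0
  height(45) = 1 + max(0, -1) = 1
  height(12) = 1 + max(0, 1) = 2
  height(8) = 1 + max(-1, 2) = 3
  height(5) = 1 + max(-1, 3) = 4
Height = 4


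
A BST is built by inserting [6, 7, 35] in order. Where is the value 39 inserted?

Starting tree (level order): [6, None, 7, None, 35]
Insertion path: 6 -> 7 -> 35
Result: insert 39 as right child of 35
Final tree (level order): [6, None, 7, None, 35, None, 39]


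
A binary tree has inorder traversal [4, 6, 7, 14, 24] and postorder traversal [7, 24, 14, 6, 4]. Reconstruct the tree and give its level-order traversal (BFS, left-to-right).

Inorder:   [4, 6, 7, 14, 24]
Postorder: [7, 24, 14, 6, 4]
Algorithm: postorder visits root last, so walk postorder right-to-left;
each value is the root of the current inorder slice — split it at that
value, recurse on the right subtree first, then the left.
Recursive splits:
  root=4; inorder splits into left=[], right=[6, 7, 14, 24]
  root=6; inorder splits into left=[], right=[7, 14, 24]
  root=14; inorder splits into left=[7], right=[24]
  root=24; inorder splits into left=[], right=[]
  root=7; inorder splits into left=[], right=[]
Reconstructed level-order: [4, 6, 14, 7, 24]


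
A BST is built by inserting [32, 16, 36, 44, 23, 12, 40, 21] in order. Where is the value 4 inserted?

Starting tree (level order): [32, 16, 36, 12, 23, None, 44, None, None, 21, None, 40]
Insertion path: 32 -> 16 -> 12
Result: insert 4 as left child of 12
Final tree (level order): [32, 16, 36, 12, 23, None, 44, 4, None, 21, None, 40]


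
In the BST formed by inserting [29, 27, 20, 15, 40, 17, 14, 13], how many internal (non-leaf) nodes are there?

Tree built from: [29, 27, 20, 15, 40, 17, 14, 13]
Tree (level-order array): [29, 27, 40, 20, None, None, None, 15, None, 14, 17, 13]
Rule: An internal node has at least one child.
Per-node child counts:
  node 29: 2 child(ren)
  node 27: 1 child(ren)
  node 20: 1 child(ren)
  node 15: 2 child(ren)
  node 14: 1 child(ren)
  node 13: 0 child(ren)
  node 17: 0 child(ren)
  node 40: 0 child(ren)
Matching nodes: [29, 27, 20, 15, 14]
Count of internal (non-leaf) nodes: 5


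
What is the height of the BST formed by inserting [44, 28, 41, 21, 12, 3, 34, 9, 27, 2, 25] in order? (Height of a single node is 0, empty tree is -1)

Insertion order: [44, 28, 41, 21, 12, 3, 34, 9, 27, 2, 25]
Tree (level-order array): [44, 28, None, 21, 41, 12, 27, 34, None, 3, None, 25, None, None, None, 2, 9]
Compute height bottom-up (empty subtree = -1):
  height(2) = 1 + max(-1, -1) = 0
  height(9) = 1 + max(-1, -1) = 0
  height(3) = 1 + max(0, 0) = 1
  height(12) = 1 + max(1, -1) = 2
  height(25) = 1 + max(-1, -1) = 0
  height(27) = 1 + max(0, -1) = 1
  height(21) = 1 + max(2, 1) = 3
  height(34) = 1 + max(-1, -1) = 0
  height(41) = 1 + max(0, -1) = 1
  height(28) = 1 + max(3, 1) = 4
  height(44) = 1 + max(4, -1) = 5
Height = 5


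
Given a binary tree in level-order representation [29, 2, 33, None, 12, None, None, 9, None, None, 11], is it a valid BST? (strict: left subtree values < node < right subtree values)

Level-order array: [29, 2, 33, None, 12, None, None, 9, None, None, 11]
Validate using subtree bounds (lo, hi): at each node, require lo < value < hi,
then recurse left with hi=value and right with lo=value.
Preorder trace (stopping at first violation):
  at node 29 with bounds (-inf, +inf): OK
  at node 2 with bounds (-inf, 29): OK
  at node 12 with bounds (2, 29): OK
  at node 9 with bounds (2, 12): OK
  at node 11 with bounds (9, 12): OK
  at node 33 with bounds (29, +inf): OK
No violation found at any node.
Result: Valid BST


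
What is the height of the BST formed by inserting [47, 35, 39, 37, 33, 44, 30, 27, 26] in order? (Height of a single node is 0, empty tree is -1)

Insertion order: [47, 35, 39, 37, 33, 44, 30, 27, 26]
Tree (level-order array): [47, 35, None, 33, 39, 30, None, 37, 44, 27, None, None, None, None, None, 26]
Compute height bottom-up (empty subtree = -1):
  height(26) = 1 + max(-1, -1) = 0
  height(27) = 1 + max(0, -1) = 1
  height(30) = 1 + max(1, -1) = 2
  height(33) = 1 + max(2, -1) = 3
  height(37) = 1 + max(-1, -1) = 0
  height(44) = 1 + max(-1, -1) = 0
  height(39) = 1 + max(0, 0) = 1
  height(35) = 1 + max(3, 1) = 4
  height(47) = 1 + max(4, -1) = 5
Height = 5


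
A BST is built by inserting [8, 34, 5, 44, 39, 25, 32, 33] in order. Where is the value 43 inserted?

Starting tree (level order): [8, 5, 34, None, None, 25, 44, None, 32, 39, None, None, 33]
Insertion path: 8 -> 34 -> 44 -> 39
Result: insert 43 as right child of 39
Final tree (level order): [8, 5, 34, None, None, 25, 44, None, 32, 39, None, None, 33, None, 43]


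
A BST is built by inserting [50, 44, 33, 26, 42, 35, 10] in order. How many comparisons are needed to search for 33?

Search path for 33: 50 -> 44 -> 33
Found: True
Comparisons: 3


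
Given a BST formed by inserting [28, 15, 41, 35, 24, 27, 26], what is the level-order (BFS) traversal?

Tree insertion order: [28, 15, 41, 35, 24, 27, 26]
Tree (level-order array): [28, 15, 41, None, 24, 35, None, None, 27, None, None, 26]
BFS from the root, enqueuing left then right child of each popped node:
  queue [28] -> pop 28, enqueue [15, 41], visited so far: [28]
  queue [15, 41] -> pop 15, enqueue [24], visited so far: [28, 15]
  queue [41, 24] -> pop 41, enqueue [35], visited so far: [28, 15, 41]
  queue [24, 35] -> pop 24, enqueue [27], visited so far: [28, 15, 41, 24]
  queue [35, 27] -> pop 35, enqueue [none], visited so far: [28, 15, 41, 24, 35]
  queue [27] -> pop 27, enqueue [26], visited so far: [28, 15, 41, 24, 35, 27]
  queue [26] -> pop 26, enqueue [none], visited so far: [28, 15, 41, 24, 35, 27, 26]
Result: [28, 15, 41, 24, 35, 27, 26]


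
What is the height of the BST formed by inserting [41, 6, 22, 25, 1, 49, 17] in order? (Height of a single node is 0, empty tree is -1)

Insertion order: [41, 6, 22, 25, 1, 49, 17]
Tree (level-order array): [41, 6, 49, 1, 22, None, None, None, None, 17, 25]
Compute height bottom-up (empty subtree = -1):
  height(1) = 1 + max(-1, -1) = 0
  height(17) = 1 + max(-1, -1) = 0
  height(25) = 1 + max(-1, -1) = 0
  height(22) = 1 + max(0, 0) = 1
  height(6) = 1 + max(0, 1) = 2
  height(49) = 1 + max(-1, -1) = 0
  height(41) = 1 + max(2, 0) = 3
Height = 3


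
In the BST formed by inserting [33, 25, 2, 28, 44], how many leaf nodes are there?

Tree built from: [33, 25, 2, 28, 44]
Tree (level-order array): [33, 25, 44, 2, 28]
Rule: A leaf has 0 children.
Per-node child counts:
  node 33: 2 child(ren)
  node 25: 2 child(ren)
  node 2: 0 child(ren)
  node 28: 0 child(ren)
  node 44: 0 child(ren)
Matching nodes: [2, 28, 44]
Count of leaf nodes: 3


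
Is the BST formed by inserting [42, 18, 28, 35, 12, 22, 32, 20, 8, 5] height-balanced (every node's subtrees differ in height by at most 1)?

Tree (level-order array): [42, 18, None, 12, 28, 8, None, 22, 35, 5, None, 20, None, 32]
Definition: a tree is height-balanced if, at every node, |h(left) - h(right)| <= 1 (empty subtree has height -1).
Bottom-up per-node check:
  node 5: h_left=-1, h_right=-1, diff=0 [OK], height=0
  node 8: h_left=0, h_right=-1, diff=1 [OK], height=1
  node 12: h_left=1, h_right=-1, diff=2 [FAIL (|1--1|=2 > 1)], height=2
  node 20: h_left=-1, h_right=-1, diff=0 [OK], height=0
  node 22: h_left=0, h_right=-1, diff=1 [OK], height=1
  node 32: h_left=-1, h_right=-1, diff=0 [OK], height=0
  node 35: h_left=0, h_right=-1, diff=1 [OK], height=1
  node 28: h_left=1, h_right=1, diff=0 [OK], height=2
  node 18: h_left=2, h_right=2, diff=0 [OK], height=3
  node 42: h_left=3, h_right=-1, diff=4 [FAIL (|3--1|=4 > 1)], height=4
Node 12 violates the condition: |1 - -1| = 2 > 1.
Result: Not balanced


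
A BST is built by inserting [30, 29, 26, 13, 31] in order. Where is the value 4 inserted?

Starting tree (level order): [30, 29, 31, 26, None, None, None, 13]
Insertion path: 30 -> 29 -> 26 -> 13
Result: insert 4 as left child of 13
Final tree (level order): [30, 29, 31, 26, None, None, None, 13, None, 4]


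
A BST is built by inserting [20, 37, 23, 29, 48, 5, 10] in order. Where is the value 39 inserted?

Starting tree (level order): [20, 5, 37, None, 10, 23, 48, None, None, None, 29]
Insertion path: 20 -> 37 -> 48
Result: insert 39 as left child of 48
Final tree (level order): [20, 5, 37, None, 10, 23, 48, None, None, None, 29, 39]


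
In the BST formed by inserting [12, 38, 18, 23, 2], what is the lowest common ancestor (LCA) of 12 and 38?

Tree insertion order: [12, 38, 18, 23, 2]
Tree (level-order array): [12, 2, 38, None, None, 18, None, None, 23]
In a BST, the LCA of p=12, q=38 is the first node v on the
root-to-leaf path with p <= v <= q (go left if both < v, right if both > v).
Walk from root:
  at 12: 12 <= 12 <= 38, this is the LCA
LCA = 12


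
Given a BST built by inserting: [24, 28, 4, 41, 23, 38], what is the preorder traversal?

Tree insertion order: [24, 28, 4, 41, 23, 38]
Tree (level-order array): [24, 4, 28, None, 23, None, 41, None, None, 38]
Preorder traversal: [24, 4, 23, 28, 41, 38]


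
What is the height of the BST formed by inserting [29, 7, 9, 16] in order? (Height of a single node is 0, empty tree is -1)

Insertion order: [29, 7, 9, 16]
Tree (level-order array): [29, 7, None, None, 9, None, 16]
Compute height bottom-up (empty subtree = -1):
  height(16) = 1 + max(-1, -1) = 0
  height(9) = 1 + max(-1, 0) = 1
  height(7) = 1 + max(-1, 1) = 2
  height(29) = 1 + max(2, -1) = 3
Height = 3


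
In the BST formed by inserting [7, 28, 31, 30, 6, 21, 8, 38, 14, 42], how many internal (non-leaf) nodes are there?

Tree built from: [7, 28, 31, 30, 6, 21, 8, 38, 14, 42]
Tree (level-order array): [7, 6, 28, None, None, 21, 31, 8, None, 30, 38, None, 14, None, None, None, 42]
Rule: An internal node has at least one child.
Per-node child counts:
  node 7: 2 child(ren)
  node 6: 0 child(ren)
  node 28: 2 child(ren)
  node 21: 1 child(ren)
  node 8: 1 child(ren)
  node 14: 0 child(ren)
  node 31: 2 child(ren)
  node 30: 0 child(ren)
  node 38: 1 child(ren)
  node 42: 0 child(ren)
Matching nodes: [7, 28, 21, 8, 31, 38]
Count of internal (non-leaf) nodes: 6


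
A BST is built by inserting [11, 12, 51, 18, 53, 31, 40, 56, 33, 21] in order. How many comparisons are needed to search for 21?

Search path for 21: 11 -> 12 -> 51 -> 18 -> 31 -> 21
Found: True
Comparisons: 6


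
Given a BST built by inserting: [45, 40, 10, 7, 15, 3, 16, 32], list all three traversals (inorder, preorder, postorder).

Tree insertion order: [45, 40, 10, 7, 15, 3, 16, 32]
Tree (level-order array): [45, 40, None, 10, None, 7, 15, 3, None, None, 16, None, None, None, 32]
Inorder (L, root, R): [3, 7, 10, 15, 16, 32, 40, 45]
Preorder (root, L, R): [45, 40, 10, 7, 3, 15, 16, 32]
Postorder (L, R, root): [3, 7, 32, 16, 15, 10, 40, 45]


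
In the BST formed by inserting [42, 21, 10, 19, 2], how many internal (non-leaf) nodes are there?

Tree built from: [42, 21, 10, 19, 2]
Tree (level-order array): [42, 21, None, 10, None, 2, 19]
Rule: An internal node has at least one child.
Per-node child counts:
  node 42: 1 child(ren)
  node 21: 1 child(ren)
  node 10: 2 child(ren)
  node 2: 0 child(ren)
  node 19: 0 child(ren)
Matching nodes: [42, 21, 10]
Count of internal (non-leaf) nodes: 3


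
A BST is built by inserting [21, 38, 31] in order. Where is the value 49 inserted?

Starting tree (level order): [21, None, 38, 31]
Insertion path: 21 -> 38
Result: insert 49 as right child of 38
Final tree (level order): [21, None, 38, 31, 49]


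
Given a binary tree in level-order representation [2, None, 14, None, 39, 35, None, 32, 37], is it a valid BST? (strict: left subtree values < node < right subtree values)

Level-order array: [2, None, 14, None, 39, 35, None, 32, 37]
Validate using subtree bounds (lo, hi): at each node, require lo < value < hi,
then recurse left with hi=value and right with lo=value.
Preorder trace (stopping at first violation):
  at node 2 with bounds (-inf, +inf): OK
  at node 14 with bounds (2, +inf): OK
  at node 39 with bounds (14, +inf): OK
  at node 35 with bounds (14, 39): OK
  at node 32 with bounds (14, 35): OK
  at node 37 with bounds (35, 39): OK
No violation found at any node.
Result: Valid BST


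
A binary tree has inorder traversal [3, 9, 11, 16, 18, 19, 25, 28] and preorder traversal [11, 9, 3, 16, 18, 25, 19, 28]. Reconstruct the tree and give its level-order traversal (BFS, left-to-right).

Inorder:  [3, 9, 11, 16, 18, 19, 25, 28]
Preorder: [11, 9, 3, 16, 18, 25, 19, 28]
Algorithm: preorder visits root first, so consume preorder in order;
for each root, split the current inorder slice at that value into
left-subtree inorder and right-subtree inorder, then recurse.
Recursive splits:
  root=11; inorder splits into left=[3, 9], right=[16, 18, 19, 25, 28]
  root=9; inorder splits into left=[3], right=[]
  root=3; inorder splits into left=[], right=[]
  root=16; inorder splits into left=[], right=[18, 19, 25, 28]
  root=18; inorder splits into left=[], right=[19, 25, 28]
  root=25; inorder splits into left=[19], right=[28]
  root=19; inorder splits into left=[], right=[]
  root=28; inorder splits into left=[], right=[]
Reconstructed level-order: [11, 9, 16, 3, 18, 25, 19, 28]


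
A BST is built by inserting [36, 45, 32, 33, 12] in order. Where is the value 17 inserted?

Starting tree (level order): [36, 32, 45, 12, 33]
Insertion path: 36 -> 32 -> 12
Result: insert 17 as right child of 12
Final tree (level order): [36, 32, 45, 12, 33, None, None, None, 17]


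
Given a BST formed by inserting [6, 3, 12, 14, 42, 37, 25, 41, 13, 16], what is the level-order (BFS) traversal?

Tree insertion order: [6, 3, 12, 14, 42, 37, 25, 41, 13, 16]
Tree (level-order array): [6, 3, 12, None, None, None, 14, 13, 42, None, None, 37, None, 25, 41, 16]
BFS from the root, enqueuing left then right child of each popped node:
  queue [6] -> pop 6, enqueue [3, 12], visited so far: [6]
  queue [3, 12] -> pop 3, enqueue [none], visited so far: [6, 3]
  queue [12] -> pop 12, enqueue [14], visited so far: [6, 3, 12]
  queue [14] -> pop 14, enqueue [13, 42], visited so far: [6, 3, 12, 14]
  queue [13, 42] -> pop 13, enqueue [none], visited so far: [6, 3, 12, 14, 13]
  queue [42] -> pop 42, enqueue [37], visited so far: [6, 3, 12, 14, 13, 42]
  queue [37] -> pop 37, enqueue [25, 41], visited so far: [6, 3, 12, 14, 13, 42, 37]
  queue [25, 41] -> pop 25, enqueue [16], visited so far: [6, 3, 12, 14, 13, 42, 37, 25]
  queue [41, 16] -> pop 41, enqueue [none], visited so far: [6, 3, 12, 14, 13, 42, 37, 25, 41]
  queue [16] -> pop 16, enqueue [none], visited so far: [6, 3, 12, 14, 13, 42, 37, 25, 41, 16]
Result: [6, 3, 12, 14, 13, 42, 37, 25, 41, 16]


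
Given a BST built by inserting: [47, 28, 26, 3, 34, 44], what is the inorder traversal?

Tree insertion order: [47, 28, 26, 3, 34, 44]
Tree (level-order array): [47, 28, None, 26, 34, 3, None, None, 44]
Inorder traversal: [3, 26, 28, 34, 44, 47]


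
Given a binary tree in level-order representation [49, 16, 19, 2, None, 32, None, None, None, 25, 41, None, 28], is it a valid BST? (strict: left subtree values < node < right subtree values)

Level-order array: [49, 16, 19, 2, None, 32, None, None, None, 25, 41, None, 28]
Validate using subtree bounds (lo, hi): at each node, require lo < value < hi,
then recurse left with hi=value and right with lo=value.
Preorder trace (stopping at first violation):
  at node 49 with bounds (-inf, +inf): OK
  at node 16 with bounds (-inf, 49): OK
  at node 2 with bounds (-inf, 16): OK
  at node 19 with bounds (49, +inf): VIOLATION
Node 19 violates its bound: not (49 < 19 < +inf).
Result: Not a valid BST


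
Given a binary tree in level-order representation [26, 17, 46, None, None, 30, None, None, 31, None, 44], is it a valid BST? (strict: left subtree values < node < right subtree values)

Level-order array: [26, 17, 46, None, None, 30, None, None, 31, None, 44]
Validate using subtree bounds (lo, hi): at each node, require lo < value < hi,
then recurse left with hi=value and right with lo=value.
Preorder trace (stopping at first violation):
  at node 26 with bounds (-inf, +inf): OK
  at node 17 with bounds (-inf, 26): OK
  at node 46 with bounds (26, +inf): OK
  at node 30 with bounds (26, 46): OK
  at node 31 with bounds (30, 46): OK
  at node 44 with bounds (31, 46): OK
No violation found at any node.
Result: Valid BST


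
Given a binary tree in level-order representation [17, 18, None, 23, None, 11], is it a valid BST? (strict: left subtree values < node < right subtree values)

Level-order array: [17, 18, None, 23, None, 11]
Validate using subtree bounds (lo, hi): at each node, require lo < value < hi,
then recurse left with hi=value and right with lo=value.
Preorder trace (stopping at first violation):
  at node 17 with bounds (-inf, +inf): OK
  at node 18 with bounds (-inf, 17): VIOLATION
Node 18 violates its bound: not (-inf < 18 < 17).
Result: Not a valid BST


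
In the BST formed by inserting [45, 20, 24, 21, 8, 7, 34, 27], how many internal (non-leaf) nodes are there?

Tree built from: [45, 20, 24, 21, 8, 7, 34, 27]
Tree (level-order array): [45, 20, None, 8, 24, 7, None, 21, 34, None, None, None, None, 27]
Rule: An internal node has at least one child.
Per-node child counts:
  node 45: 1 child(ren)
  node 20: 2 child(ren)
  node 8: 1 child(ren)
  node 7: 0 child(ren)
  node 24: 2 child(ren)
  node 21: 0 child(ren)
  node 34: 1 child(ren)
  node 27: 0 child(ren)
Matching nodes: [45, 20, 8, 24, 34]
Count of internal (non-leaf) nodes: 5


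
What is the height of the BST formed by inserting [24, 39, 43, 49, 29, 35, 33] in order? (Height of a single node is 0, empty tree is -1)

Insertion order: [24, 39, 43, 49, 29, 35, 33]
Tree (level-order array): [24, None, 39, 29, 43, None, 35, None, 49, 33]
Compute height bottom-up (empty subtree = -1):
  height(33) = 1 + max(-1, -1) = 0
  height(35) = 1 + max(0, -1) = 1
  height(29) = 1 + max(-1, 1) = 2
  height(49) = 1 + max(-1, -1) = 0
  height(43) = 1 + max(-1, 0) = 1
  height(39) = 1 + max(2, 1) = 3
  height(24) = 1 + max(-1, 3) = 4
Height = 4


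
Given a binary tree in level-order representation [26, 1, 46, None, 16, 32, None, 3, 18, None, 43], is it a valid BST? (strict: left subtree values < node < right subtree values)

Level-order array: [26, 1, 46, None, 16, 32, None, 3, 18, None, 43]
Validate using subtree bounds (lo, hi): at each node, require lo < value < hi,
then recurse left with hi=value and right with lo=value.
Preorder trace (stopping at first violation):
  at node 26 with bounds (-inf, +inf): OK
  at node 1 with bounds (-inf, 26): OK
  at node 16 with bounds (1, 26): OK
  at node 3 with bounds (1, 16): OK
  at node 18 with bounds (16, 26): OK
  at node 46 with bounds (26, +inf): OK
  at node 32 with bounds (26, 46): OK
  at node 43 with bounds (32, 46): OK
No violation found at any node.
Result: Valid BST


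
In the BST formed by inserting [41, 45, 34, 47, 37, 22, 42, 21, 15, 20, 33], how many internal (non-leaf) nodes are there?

Tree built from: [41, 45, 34, 47, 37, 22, 42, 21, 15, 20, 33]
Tree (level-order array): [41, 34, 45, 22, 37, 42, 47, 21, 33, None, None, None, None, None, None, 15, None, None, None, None, 20]
Rule: An internal node has at least one child.
Per-node child counts:
  node 41: 2 child(ren)
  node 34: 2 child(ren)
  node 22: 2 child(ren)
  node 21: 1 child(ren)
  node 15: 1 child(ren)
  node 20: 0 child(ren)
  node 33: 0 child(ren)
  node 37: 0 child(ren)
  node 45: 2 child(ren)
  node 42: 0 child(ren)
  node 47: 0 child(ren)
Matching nodes: [41, 34, 22, 21, 15, 45]
Count of internal (non-leaf) nodes: 6


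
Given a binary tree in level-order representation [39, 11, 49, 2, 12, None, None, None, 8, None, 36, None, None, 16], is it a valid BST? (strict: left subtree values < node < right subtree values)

Level-order array: [39, 11, 49, 2, 12, None, None, None, 8, None, 36, None, None, 16]
Validate using subtree bounds (lo, hi): at each node, require lo < value < hi,
then recurse left with hi=value and right with lo=value.
Preorder trace (stopping at first violation):
  at node 39 with bounds (-inf, +inf): OK
  at node 11 with bounds (-inf, 39): OK
  at node 2 with bounds (-inf, 11): OK
  at node 8 with bounds (2, 11): OK
  at node 12 with bounds (11, 39): OK
  at node 36 with bounds (12, 39): OK
  at node 16 with bounds (12, 36): OK
  at node 49 with bounds (39, +inf): OK
No violation found at any node.
Result: Valid BST


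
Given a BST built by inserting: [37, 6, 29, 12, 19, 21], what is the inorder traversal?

Tree insertion order: [37, 6, 29, 12, 19, 21]
Tree (level-order array): [37, 6, None, None, 29, 12, None, None, 19, None, 21]
Inorder traversal: [6, 12, 19, 21, 29, 37]


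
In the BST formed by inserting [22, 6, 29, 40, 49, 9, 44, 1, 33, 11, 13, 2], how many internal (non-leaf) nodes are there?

Tree built from: [22, 6, 29, 40, 49, 9, 44, 1, 33, 11, 13, 2]
Tree (level-order array): [22, 6, 29, 1, 9, None, 40, None, 2, None, 11, 33, 49, None, None, None, 13, None, None, 44]
Rule: An internal node has at least one child.
Per-node child counts:
  node 22: 2 child(ren)
  node 6: 2 child(ren)
  node 1: 1 child(ren)
  node 2: 0 child(ren)
  node 9: 1 child(ren)
  node 11: 1 child(ren)
  node 13: 0 child(ren)
  node 29: 1 child(ren)
  node 40: 2 child(ren)
  node 33: 0 child(ren)
  node 49: 1 child(ren)
  node 44: 0 child(ren)
Matching nodes: [22, 6, 1, 9, 11, 29, 40, 49]
Count of internal (non-leaf) nodes: 8


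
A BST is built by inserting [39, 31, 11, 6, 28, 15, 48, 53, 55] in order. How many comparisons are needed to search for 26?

Search path for 26: 39 -> 31 -> 11 -> 28 -> 15
Found: False
Comparisons: 5


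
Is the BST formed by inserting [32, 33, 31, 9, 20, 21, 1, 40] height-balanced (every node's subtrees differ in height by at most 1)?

Tree (level-order array): [32, 31, 33, 9, None, None, 40, 1, 20, None, None, None, None, None, 21]
Definition: a tree is height-balanced if, at every node, |h(left) - h(right)| <= 1 (empty subtree has height -1).
Bottom-up per-node check:
  node 1: h_left=-1, h_right=-1, diff=0 [OK], height=0
  node 21: h_left=-1, h_right=-1, diff=0 [OK], height=0
  node 20: h_left=-1, h_right=0, diff=1 [OK], height=1
  node 9: h_left=0, h_right=1, diff=1 [OK], height=2
  node 31: h_left=2, h_right=-1, diff=3 [FAIL (|2--1|=3 > 1)], height=3
  node 40: h_left=-1, h_right=-1, diff=0 [OK], height=0
  node 33: h_left=-1, h_right=0, diff=1 [OK], height=1
  node 32: h_left=3, h_right=1, diff=2 [FAIL (|3-1|=2 > 1)], height=4
Node 31 violates the condition: |2 - -1| = 3 > 1.
Result: Not balanced


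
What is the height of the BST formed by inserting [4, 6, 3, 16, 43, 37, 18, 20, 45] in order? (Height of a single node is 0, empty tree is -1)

Insertion order: [4, 6, 3, 16, 43, 37, 18, 20, 45]
Tree (level-order array): [4, 3, 6, None, None, None, 16, None, 43, 37, 45, 18, None, None, None, None, 20]
Compute height bottom-up (empty subtree = -1):
  height(3) = 1 + max(-1, -1) = 0
  height(20) = 1 + max(-1, -1) = 0
  height(18) = 1 + max(-1, 0) = 1
  height(37) = 1 + max(1, -1) = 2
  height(45) = 1 + max(-1, -1) = 0
  height(43) = 1 + max(2, 0) = 3
  height(16) = 1 + max(-1, 3) = 4
  height(6) = 1 + max(-1, 4) = 5
  height(4) = 1 + max(0, 5) = 6
Height = 6


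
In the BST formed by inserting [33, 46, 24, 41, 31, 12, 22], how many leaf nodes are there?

Tree built from: [33, 46, 24, 41, 31, 12, 22]
Tree (level-order array): [33, 24, 46, 12, 31, 41, None, None, 22]
Rule: A leaf has 0 children.
Per-node child counts:
  node 33: 2 child(ren)
  node 24: 2 child(ren)
  node 12: 1 child(ren)
  node 22: 0 child(ren)
  node 31: 0 child(ren)
  node 46: 1 child(ren)
  node 41: 0 child(ren)
Matching nodes: [22, 31, 41]
Count of leaf nodes: 3


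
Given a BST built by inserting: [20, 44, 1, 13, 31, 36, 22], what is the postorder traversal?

Tree insertion order: [20, 44, 1, 13, 31, 36, 22]
Tree (level-order array): [20, 1, 44, None, 13, 31, None, None, None, 22, 36]
Postorder traversal: [13, 1, 22, 36, 31, 44, 20]


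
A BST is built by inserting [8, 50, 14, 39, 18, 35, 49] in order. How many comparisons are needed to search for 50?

Search path for 50: 8 -> 50
Found: True
Comparisons: 2


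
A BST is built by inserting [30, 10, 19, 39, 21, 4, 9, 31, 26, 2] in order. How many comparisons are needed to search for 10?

Search path for 10: 30 -> 10
Found: True
Comparisons: 2


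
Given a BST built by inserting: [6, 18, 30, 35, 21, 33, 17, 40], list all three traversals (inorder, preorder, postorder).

Tree insertion order: [6, 18, 30, 35, 21, 33, 17, 40]
Tree (level-order array): [6, None, 18, 17, 30, None, None, 21, 35, None, None, 33, 40]
Inorder (L, root, R): [6, 17, 18, 21, 30, 33, 35, 40]
Preorder (root, L, R): [6, 18, 17, 30, 21, 35, 33, 40]
Postorder (L, R, root): [17, 21, 33, 40, 35, 30, 18, 6]


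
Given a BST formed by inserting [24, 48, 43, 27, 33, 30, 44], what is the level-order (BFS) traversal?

Tree insertion order: [24, 48, 43, 27, 33, 30, 44]
Tree (level-order array): [24, None, 48, 43, None, 27, 44, None, 33, None, None, 30]
BFS from the root, enqueuing left then right child of each popped node:
  queue [24] -> pop 24, enqueue [48], visited so far: [24]
  queue [48] -> pop 48, enqueue [43], visited so far: [24, 48]
  queue [43] -> pop 43, enqueue [27, 44], visited so far: [24, 48, 43]
  queue [27, 44] -> pop 27, enqueue [33], visited so far: [24, 48, 43, 27]
  queue [44, 33] -> pop 44, enqueue [none], visited so far: [24, 48, 43, 27, 44]
  queue [33] -> pop 33, enqueue [30], visited so far: [24, 48, 43, 27, 44, 33]
  queue [30] -> pop 30, enqueue [none], visited so far: [24, 48, 43, 27, 44, 33, 30]
Result: [24, 48, 43, 27, 44, 33, 30]


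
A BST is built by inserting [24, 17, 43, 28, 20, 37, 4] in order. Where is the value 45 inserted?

Starting tree (level order): [24, 17, 43, 4, 20, 28, None, None, None, None, None, None, 37]
Insertion path: 24 -> 43
Result: insert 45 as right child of 43
Final tree (level order): [24, 17, 43, 4, 20, 28, 45, None, None, None, None, None, 37]


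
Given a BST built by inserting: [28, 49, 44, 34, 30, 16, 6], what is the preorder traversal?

Tree insertion order: [28, 49, 44, 34, 30, 16, 6]
Tree (level-order array): [28, 16, 49, 6, None, 44, None, None, None, 34, None, 30]
Preorder traversal: [28, 16, 6, 49, 44, 34, 30]


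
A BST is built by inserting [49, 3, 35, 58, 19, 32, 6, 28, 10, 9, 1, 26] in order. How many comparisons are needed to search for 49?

Search path for 49: 49
Found: True
Comparisons: 1


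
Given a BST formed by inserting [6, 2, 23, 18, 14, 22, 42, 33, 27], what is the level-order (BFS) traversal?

Tree insertion order: [6, 2, 23, 18, 14, 22, 42, 33, 27]
Tree (level-order array): [6, 2, 23, None, None, 18, 42, 14, 22, 33, None, None, None, None, None, 27]
BFS from the root, enqueuing left then right child of each popped node:
  queue [6] -> pop 6, enqueue [2, 23], visited so far: [6]
  queue [2, 23] -> pop 2, enqueue [none], visited so far: [6, 2]
  queue [23] -> pop 23, enqueue [18, 42], visited so far: [6, 2, 23]
  queue [18, 42] -> pop 18, enqueue [14, 22], visited so far: [6, 2, 23, 18]
  queue [42, 14, 22] -> pop 42, enqueue [33], visited so far: [6, 2, 23, 18, 42]
  queue [14, 22, 33] -> pop 14, enqueue [none], visited so far: [6, 2, 23, 18, 42, 14]
  queue [22, 33] -> pop 22, enqueue [none], visited so far: [6, 2, 23, 18, 42, 14, 22]
  queue [33] -> pop 33, enqueue [27], visited so far: [6, 2, 23, 18, 42, 14, 22, 33]
  queue [27] -> pop 27, enqueue [none], visited so far: [6, 2, 23, 18, 42, 14, 22, 33, 27]
Result: [6, 2, 23, 18, 42, 14, 22, 33, 27]


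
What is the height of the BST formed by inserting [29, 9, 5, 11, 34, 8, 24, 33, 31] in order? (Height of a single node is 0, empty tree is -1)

Insertion order: [29, 9, 5, 11, 34, 8, 24, 33, 31]
Tree (level-order array): [29, 9, 34, 5, 11, 33, None, None, 8, None, 24, 31]
Compute height bottom-up (empty subtree = -1):
  height(8) = 1 + max(-1, -1) = 0
  height(5) = 1 + max(-1, 0) = 1
  height(24) = 1 + max(-1, -1) = 0
  height(11) = 1 + max(-1, 0) = 1
  height(9) = 1 + max(1, 1) = 2
  height(31) = 1 + max(-1, -1) = 0
  height(33) = 1 + max(0, -1) = 1
  height(34) = 1 + max(1, -1) = 2
  height(29) = 1 + max(2, 2) = 3
Height = 3


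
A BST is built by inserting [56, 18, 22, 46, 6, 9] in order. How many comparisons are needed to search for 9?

Search path for 9: 56 -> 18 -> 6 -> 9
Found: True
Comparisons: 4


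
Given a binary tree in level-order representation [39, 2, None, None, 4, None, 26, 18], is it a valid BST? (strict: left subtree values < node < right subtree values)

Level-order array: [39, 2, None, None, 4, None, 26, 18]
Validate using subtree bounds (lo, hi): at each node, require lo < value < hi,
then recurse left with hi=value and right with lo=value.
Preorder trace (stopping at first violation):
  at node 39 with bounds (-inf, +inf): OK
  at node 2 with bounds (-inf, 39): OK
  at node 4 with bounds (2, 39): OK
  at node 26 with bounds (4, 39): OK
  at node 18 with bounds (4, 26): OK
No violation found at any node.
Result: Valid BST


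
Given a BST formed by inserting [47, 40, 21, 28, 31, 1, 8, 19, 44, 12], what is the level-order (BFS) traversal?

Tree insertion order: [47, 40, 21, 28, 31, 1, 8, 19, 44, 12]
Tree (level-order array): [47, 40, None, 21, 44, 1, 28, None, None, None, 8, None, 31, None, 19, None, None, 12]
BFS from the root, enqueuing left then right child of each popped node:
  queue [47] -> pop 47, enqueue [40], visited so far: [47]
  queue [40] -> pop 40, enqueue [21, 44], visited so far: [47, 40]
  queue [21, 44] -> pop 21, enqueue [1, 28], visited so far: [47, 40, 21]
  queue [44, 1, 28] -> pop 44, enqueue [none], visited so far: [47, 40, 21, 44]
  queue [1, 28] -> pop 1, enqueue [8], visited so far: [47, 40, 21, 44, 1]
  queue [28, 8] -> pop 28, enqueue [31], visited so far: [47, 40, 21, 44, 1, 28]
  queue [8, 31] -> pop 8, enqueue [19], visited so far: [47, 40, 21, 44, 1, 28, 8]
  queue [31, 19] -> pop 31, enqueue [none], visited so far: [47, 40, 21, 44, 1, 28, 8, 31]
  queue [19] -> pop 19, enqueue [12], visited so far: [47, 40, 21, 44, 1, 28, 8, 31, 19]
  queue [12] -> pop 12, enqueue [none], visited so far: [47, 40, 21, 44, 1, 28, 8, 31, 19, 12]
Result: [47, 40, 21, 44, 1, 28, 8, 31, 19, 12]
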